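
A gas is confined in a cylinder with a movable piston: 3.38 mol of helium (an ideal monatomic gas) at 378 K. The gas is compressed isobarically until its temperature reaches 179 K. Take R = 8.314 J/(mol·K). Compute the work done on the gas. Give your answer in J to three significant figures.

W ≈ 5590 J

Isobaric: W = P ΔV = nR ΔT.
W = (3.38)(8.314)(179 − 378) = -5592 J.
Work on gas = −W_by = 5592 J.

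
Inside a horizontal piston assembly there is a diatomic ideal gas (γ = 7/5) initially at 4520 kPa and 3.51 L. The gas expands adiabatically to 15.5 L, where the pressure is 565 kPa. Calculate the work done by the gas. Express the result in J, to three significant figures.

Adiabatic: W = (P₁V₁ − P₂V₂)/(γ − 1) with γ = 7/5.
P₁V₁ = 15865 J, P₂V₂ = 8758 J.
W = (15865 − 8758) / 0.4 = 17769 J.

W ≈ 17800 J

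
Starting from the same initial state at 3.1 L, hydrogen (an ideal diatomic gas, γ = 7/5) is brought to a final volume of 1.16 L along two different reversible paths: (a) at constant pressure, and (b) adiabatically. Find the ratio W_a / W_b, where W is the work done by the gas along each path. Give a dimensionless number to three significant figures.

Path (a) isobaric: W = P₁(V₂ − V₁) → W_a/(P₁V₁) = -0.6258.
Path (b) adiabatic: W = P₁V₁(1 − (V₁/V₂)^(γ−1))/(γ−1) → W_b/(P₁V₁) = -1.204.
W_a / W_b = -0.6258 / -1.204 = 0.5197.

W_a / W_b ≈ 0.520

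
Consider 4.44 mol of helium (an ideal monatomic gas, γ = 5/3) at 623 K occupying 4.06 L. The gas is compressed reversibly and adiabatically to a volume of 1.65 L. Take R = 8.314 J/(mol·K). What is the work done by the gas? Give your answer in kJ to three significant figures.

W ≈ -28.4 kJ

Adiabatic: TV^(γ−1) = const with γ = 5/3.
T₂ = T₁ (V₁/V₂)^(γ−1) = 623 × (4.06/1.65)^0.667 = 623 × 1.823 = 1135 K.
W_by = nCᵥ(T₁ − T₂) = (4.44)(12.47)(623 − 1135) = -28377 J.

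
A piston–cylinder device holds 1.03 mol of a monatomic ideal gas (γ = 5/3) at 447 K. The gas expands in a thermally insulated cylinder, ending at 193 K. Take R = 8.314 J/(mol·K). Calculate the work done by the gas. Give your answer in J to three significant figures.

Adiabatic ⇒ Q = 0, so W_by = −ΔU = nCᵥ(T₁ − T₂).
Cᵥ = 3R/2 = 12.47 J/(mol·K).
W = (1.03)(12.47)(447 − 193) = 3263 J.

W ≈ 3260 J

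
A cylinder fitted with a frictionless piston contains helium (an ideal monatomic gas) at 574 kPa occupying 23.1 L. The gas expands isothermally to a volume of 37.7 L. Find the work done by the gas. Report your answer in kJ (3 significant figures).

Isothermal: W = nRT ln(V₂/V₁) = P₁V₁ ln(V₂/V₁).
P₁V₁ = (574 kPa)(23.1 L) = 13259 J.
W = 13259 × ln(37.7/23.1) = 13259 × 0.4898
W_by_gas = 6495 J.

W ≈ 6.49 kJ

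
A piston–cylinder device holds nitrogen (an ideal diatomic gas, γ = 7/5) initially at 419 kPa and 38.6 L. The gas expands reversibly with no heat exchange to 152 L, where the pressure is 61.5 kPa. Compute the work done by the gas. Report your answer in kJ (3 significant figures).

W ≈ 17.1 kJ

Adiabatic: W = (P₁V₁ − P₂V₂)/(γ − 1) with γ = 7/5.
P₁V₁ = 16173 J, P₂V₂ = 9348 J.
W = (16173 − 9348) / 0.4 = 17064 J.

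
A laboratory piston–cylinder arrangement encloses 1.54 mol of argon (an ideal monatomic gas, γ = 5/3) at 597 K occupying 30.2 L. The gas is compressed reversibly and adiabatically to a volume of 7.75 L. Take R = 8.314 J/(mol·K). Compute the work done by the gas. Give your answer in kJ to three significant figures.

W ≈ -16.9 kJ

Adiabatic: TV^(γ−1) = const with γ = 5/3.
T₂ = T₁ (V₁/V₂)^(γ−1) = 597 × (30.2/7.75)^0.667 = 597 × 2.476 = 1478 K.
W_by = nCᵥ(T₁ − T₂) = (1.54)(12.47)(597 − 1478) = -16927 J.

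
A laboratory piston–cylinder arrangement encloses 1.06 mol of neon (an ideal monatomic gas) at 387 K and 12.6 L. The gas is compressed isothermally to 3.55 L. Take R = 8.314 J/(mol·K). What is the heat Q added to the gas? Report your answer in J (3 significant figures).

Isothermal ⇒ ΔU = 0, so Q = W = nRT ln(V₂/V₁).
Q = (1.06)(8.314)(387) ln(3.55/12.6) = 3411 × -1.267 = -4320 J.

Q ≈ -4320 J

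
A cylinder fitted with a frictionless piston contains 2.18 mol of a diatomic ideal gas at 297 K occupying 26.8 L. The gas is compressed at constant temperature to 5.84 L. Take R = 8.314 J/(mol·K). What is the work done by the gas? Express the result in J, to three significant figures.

W ≈ -8200 J

Isothermal: W = nRT ln(V₂/V₁).
W = (2.18)(8.314)(297) × ln(5.84/26.8)
  = 5383 × -1.524
W_by_gas = -8202 J.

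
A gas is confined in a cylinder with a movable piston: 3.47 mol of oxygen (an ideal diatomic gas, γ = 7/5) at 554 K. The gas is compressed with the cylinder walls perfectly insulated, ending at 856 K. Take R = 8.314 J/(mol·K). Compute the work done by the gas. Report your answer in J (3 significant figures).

Adiabatic ⇒ Q = 0, so W_by = −ΔU = nCᵥ(T₁ − T₂).
Cᵥ = 5R/2 = 20.79 J/(mol·K).
W = (3.47)(20.79)(554 − 856) = -21781 J.

W ≈ -21800 J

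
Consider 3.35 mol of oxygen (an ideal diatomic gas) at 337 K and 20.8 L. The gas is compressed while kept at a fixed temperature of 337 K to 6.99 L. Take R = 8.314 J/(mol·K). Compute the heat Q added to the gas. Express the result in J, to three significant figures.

Q ≈ -10200 J

Isothermal ⇒ ΔU = 0, so Q = W = nRT ln(V₂/V₁).
Q = (3.35)(8.314)(337) ln(6.99/20.8) = 9386 × -1.09 = -10235 J.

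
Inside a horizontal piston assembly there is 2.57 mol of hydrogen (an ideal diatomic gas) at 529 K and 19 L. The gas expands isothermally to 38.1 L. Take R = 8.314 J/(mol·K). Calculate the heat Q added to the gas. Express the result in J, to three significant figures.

Q ≈ 7860 J

Isothermal ⇒ ΔU = 0, so Q = W = nRT ln(V₂/V₁).
Q = (2.57)(8.314)(529) ln(38.1/19) = 11303 × 0.6958 = 7864 J.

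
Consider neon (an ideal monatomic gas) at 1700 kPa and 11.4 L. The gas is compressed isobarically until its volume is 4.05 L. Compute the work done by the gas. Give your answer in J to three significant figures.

W ≈ -12500 J

Isobaric: W = P ΔV.
W = (1700 kPa)(4.05 − 11.4 L) = (1700)(-7.35) = -12495 J.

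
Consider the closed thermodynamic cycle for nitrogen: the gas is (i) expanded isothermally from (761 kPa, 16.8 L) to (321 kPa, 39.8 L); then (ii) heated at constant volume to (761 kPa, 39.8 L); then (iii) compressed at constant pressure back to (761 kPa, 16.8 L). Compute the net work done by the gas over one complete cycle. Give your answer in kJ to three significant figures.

Leg (i): W = PᵢVᵢ ln(V_f/Vᵢ) = (12785) ln(39.8/16.8) = 11027 J.
Leg (ii): W = 0.
Leg (iii): W = PΔV = (761)(16.8 − 39.8) = -17503 J.
W_net = 11027 − 17503 = -6476 J.

W_net ≈ -6.48 kJ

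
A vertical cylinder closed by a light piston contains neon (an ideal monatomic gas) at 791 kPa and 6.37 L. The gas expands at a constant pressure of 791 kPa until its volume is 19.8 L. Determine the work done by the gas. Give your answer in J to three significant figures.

Isobaric: W = P ΔV.
W = (791 kPa)(19.8 − 6.37 L) = (791)(13.43) = 10623 J.

W ≈ 10600 J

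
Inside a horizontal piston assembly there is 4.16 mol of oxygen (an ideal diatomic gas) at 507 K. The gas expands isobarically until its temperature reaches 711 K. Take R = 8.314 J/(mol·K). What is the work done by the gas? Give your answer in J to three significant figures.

W ≈ 7060 J

Isobaric: W = P ΔV = nR ΔT.
W = (4.16)(8.314)(711 − 507) = 7056 J.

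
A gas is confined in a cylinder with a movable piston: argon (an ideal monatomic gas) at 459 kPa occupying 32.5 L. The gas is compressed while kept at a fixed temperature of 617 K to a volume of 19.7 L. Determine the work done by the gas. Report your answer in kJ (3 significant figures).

Isothermal: W = nRT ln(V₂/V₁) = P₁V₁ ln(V₂/V₁).
P₁V₁ = (459 kPa)(32.5 L) = 14918 J.
W = 14918 × ln(19.7/32.5) = 14918 × -0.5006
W_by_gas = -7468 J.

W ≈ -7.47 kJ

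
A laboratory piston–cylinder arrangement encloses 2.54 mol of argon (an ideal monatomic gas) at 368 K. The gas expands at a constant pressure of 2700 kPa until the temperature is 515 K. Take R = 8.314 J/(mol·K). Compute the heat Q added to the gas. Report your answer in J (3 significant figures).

Q ≈ 7760 J

Isobaric: W = nRΔT = (2.54)(8.314)(147) = 3104 J.
ΔU = nCᵥΔT with Cᵥ = 3R/2: ΔU = (2.54)(12.47)(147) = 4656 J.
Q = ΔU + W = 4656 + 3104 = 7761 J.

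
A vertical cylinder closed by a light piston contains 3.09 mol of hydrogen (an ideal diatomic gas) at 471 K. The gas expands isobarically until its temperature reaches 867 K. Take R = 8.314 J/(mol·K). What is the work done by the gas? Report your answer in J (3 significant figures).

Isobaric: W = P ΔV = nR ΔT.
W = (3.09)(8.314)(867 − 471) = 10173 J.

W ≈ 10200 J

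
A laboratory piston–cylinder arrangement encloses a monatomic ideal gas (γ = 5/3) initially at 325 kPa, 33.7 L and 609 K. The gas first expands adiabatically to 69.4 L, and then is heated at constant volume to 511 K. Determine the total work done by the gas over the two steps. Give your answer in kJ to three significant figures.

Step 1 (adiabatic): W = (P₁V₁ − P₂V₂)/(γ−1) = (10953 − 6766)/0.667 = 6279 J.
Step 2 (isochoric): W = 0 (constant volume).
W_total = 6279 + 0 = 6279 J.

W_total ≈ 6.28 kJ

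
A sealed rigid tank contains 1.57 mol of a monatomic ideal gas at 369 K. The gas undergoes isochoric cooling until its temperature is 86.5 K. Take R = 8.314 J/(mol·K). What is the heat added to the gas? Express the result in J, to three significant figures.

Q ≈ -5530 J

Constant volume ⇒ W = 0, so Q = ΔU = nCᵥΔT with Cᵥ = 3R/2 = 12.47 J/(mol·K).
ΔU = (1.57)(12.47)(86.5 − 369) = -5531 J.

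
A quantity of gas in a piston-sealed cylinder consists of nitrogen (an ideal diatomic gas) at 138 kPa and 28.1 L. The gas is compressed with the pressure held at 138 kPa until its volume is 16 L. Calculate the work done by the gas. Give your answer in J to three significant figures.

Isobaric: W = P ΔV.
W = (138 kPa)(16 − 28.1 L) = (138)(-12.1) = -1670 J.

W ≈ -1670 J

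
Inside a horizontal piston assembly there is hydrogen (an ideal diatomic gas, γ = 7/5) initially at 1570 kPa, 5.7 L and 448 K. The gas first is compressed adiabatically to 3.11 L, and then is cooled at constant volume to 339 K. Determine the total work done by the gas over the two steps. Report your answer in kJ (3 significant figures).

Step 1 (adiabatic): W = (P₁V₁ − P₂V₂)/(γ−1) = (8949 − 11403)/0.4 = -6135 J.
Step 2 (isochoric): W = 0 (constant volume).
W_total = -6135 + 0 = -6135 J.

W_total ≈ -6.14 kJ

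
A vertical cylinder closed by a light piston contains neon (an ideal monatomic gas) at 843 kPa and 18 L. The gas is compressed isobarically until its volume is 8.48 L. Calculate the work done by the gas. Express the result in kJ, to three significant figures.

W ≈ -8.03 kJ

Isobaric: W = P ΔV.
W = (843 kPa)(8.48 − 18 L) = (843)(-9.52) = -8025 J.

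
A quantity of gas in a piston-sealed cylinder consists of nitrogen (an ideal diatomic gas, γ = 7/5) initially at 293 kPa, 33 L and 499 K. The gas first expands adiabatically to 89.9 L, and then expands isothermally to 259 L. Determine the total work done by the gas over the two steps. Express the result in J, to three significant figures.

Step 1 (adiabatic): W = (P₁V₁ − P₂V₂)/(γ−1) = (9669 − 6476)/0.4 = 7983 J.
After step 1: P = 72.03 kPa, V = 89.9 L, T = 334.2 K.
Step 2 (isothermal): W = P₁V₁ ln(V₂/V₁) = (6476) ln(259/89.9) = 6852 J.
W_total = 7983 + 6852 = 14835 J.

W_total ≈ 14800 J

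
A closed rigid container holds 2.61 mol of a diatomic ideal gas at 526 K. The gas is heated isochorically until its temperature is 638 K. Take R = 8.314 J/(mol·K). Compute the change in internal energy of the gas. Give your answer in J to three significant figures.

ΔU ≈ 6080 J

Constant volume ⇒ W = 0, so Q = ΔU = nCᵥΔT with Cᵥ = 5R/2 = 20.79 J/(mol·K).
ΔU = (2.61)(20.79)(638 − 526) = 6076 J.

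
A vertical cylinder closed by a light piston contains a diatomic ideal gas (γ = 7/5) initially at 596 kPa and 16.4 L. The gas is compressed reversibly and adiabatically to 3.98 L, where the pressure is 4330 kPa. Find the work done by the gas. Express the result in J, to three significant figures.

Adiabatic: W = (P₁V₁ − P₂V₂)/(γ − 1) with γ = 7/5.
P₁V₁ = 9774 J, P₂V₂ = 17233 J.
W = (9774 − 17233) / 0.4 = -18648 J.

W ≈ -18600 J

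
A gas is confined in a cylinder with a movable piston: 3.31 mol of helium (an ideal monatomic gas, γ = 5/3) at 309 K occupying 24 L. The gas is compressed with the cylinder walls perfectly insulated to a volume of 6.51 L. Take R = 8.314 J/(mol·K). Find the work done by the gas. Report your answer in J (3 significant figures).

W ≈ -17700 J

Adiabatic: TV^(γ−1) = const with γ = 5/3.
T₂ = T₁ (V₁/V₂)^(γ−1) = 309 × (24/6.51)^0.667 = 309 × 2.386 = 737.4 K.
W_by = nCᵥ(T₁ − T₂) = (3.31)(12.47)(309 − 737.4) = -17685 J.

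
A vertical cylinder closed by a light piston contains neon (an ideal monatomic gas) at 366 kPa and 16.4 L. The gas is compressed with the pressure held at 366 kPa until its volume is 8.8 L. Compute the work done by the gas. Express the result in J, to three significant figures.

Isobaric: W = P ΔV.
W = (366 kPa)(8.8 − 16.4 L) = (366)(-7.6) = -2782 J.

W ≈ -2780 J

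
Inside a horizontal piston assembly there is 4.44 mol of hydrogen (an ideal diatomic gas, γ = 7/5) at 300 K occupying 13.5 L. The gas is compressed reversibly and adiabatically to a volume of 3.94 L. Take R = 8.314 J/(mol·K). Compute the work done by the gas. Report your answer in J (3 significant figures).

W ≈ -17600 J

Adiabatic: TV^(γ−1) = const with γ = 7/5.
T₂ = T₁ (V₁/V₂)^(γ−1) = 300 × (13.5/3.94)^0.4 = 300 × 1.637 = 491 K.
W_by = nCᵥ(T₁ − T₂) = (4.44)(20.79)(300 − 491) = -17624 J.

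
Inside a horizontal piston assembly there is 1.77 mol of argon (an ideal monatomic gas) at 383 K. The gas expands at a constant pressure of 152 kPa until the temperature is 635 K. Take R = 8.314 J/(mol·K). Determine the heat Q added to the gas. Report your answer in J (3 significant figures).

Q ≈ 9270 J

Isobaric: W = nRΔT = (1.77)(8.314)(252) = 3708 J.
ΔU = nCᵥΔT with Cᵥ = 3R/2: ΔU = (1.77)(12.47)(252) = 5563 J.
Q = ΔU + W = 5563 + 3708 = 9271 J.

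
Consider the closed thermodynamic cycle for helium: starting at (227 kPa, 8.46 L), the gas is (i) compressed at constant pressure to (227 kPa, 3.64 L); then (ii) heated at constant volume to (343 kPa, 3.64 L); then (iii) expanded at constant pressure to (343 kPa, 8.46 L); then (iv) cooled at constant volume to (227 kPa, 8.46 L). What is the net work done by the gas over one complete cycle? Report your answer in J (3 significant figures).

W_net ≈ 559 J

Constant-volume legs do no work.
W(i) = (227)(3.64 − 8.46) = -1094 J; W(iii) = (343)(8.46 − 3.64) = 1653 J.
W_net = -1094 + 1653 = 559.1 J (the clockwise enclosed area).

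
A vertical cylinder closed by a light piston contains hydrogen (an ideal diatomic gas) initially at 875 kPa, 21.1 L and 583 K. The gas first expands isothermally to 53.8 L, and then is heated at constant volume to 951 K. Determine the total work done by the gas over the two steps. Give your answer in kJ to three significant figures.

Step 1 (isothermal): W = P₁V₁ ln(V₂/V₁) = (18462) ln(53.8/21.1) = 17281 J.
Step 2 (isochoric): W = 0 (constant volume).
W_total = 17281 + 0 = 17281 J.

W_total ≈ 17.3 kJ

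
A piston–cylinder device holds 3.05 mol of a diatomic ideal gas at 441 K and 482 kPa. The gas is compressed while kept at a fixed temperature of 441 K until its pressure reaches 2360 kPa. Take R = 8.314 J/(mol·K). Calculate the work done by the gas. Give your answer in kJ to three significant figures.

Isothermal process: W = nRT ln(V₂/V₁) = nRT ln(P₁/P₂).
W = (3.05)(8.314)(441) × ln(482/2360)
  = 11183 × ln(0.2042) = 11183 × -1.588
W_by_gas = -17763 J.

W ≈ -17.8 kJ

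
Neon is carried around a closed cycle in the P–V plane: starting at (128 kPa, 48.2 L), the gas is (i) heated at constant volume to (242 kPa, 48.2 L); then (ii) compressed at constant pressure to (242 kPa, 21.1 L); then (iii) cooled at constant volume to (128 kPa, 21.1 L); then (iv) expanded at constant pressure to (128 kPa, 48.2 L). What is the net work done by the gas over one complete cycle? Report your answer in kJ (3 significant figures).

W_net ≈ -3.09 kJ

Constant-volume legs do no work.
W(ii) = (242)(21.1 − 48.2) = -6558 J; W(iv) = (128)(48.2 − 21.1) = 3469 J.
W_net = -6558 + 3469 = -3089 J (the counter-clockwise enclosed area).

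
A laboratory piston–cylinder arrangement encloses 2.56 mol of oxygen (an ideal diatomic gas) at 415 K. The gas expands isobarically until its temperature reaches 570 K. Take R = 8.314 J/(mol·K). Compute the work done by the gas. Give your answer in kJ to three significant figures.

Isobaric: W = P ΔV = nR ΔT.
W = (2.56)(8.314)(570 − 415) = 3299 J.

W ≈ 3.30 kJ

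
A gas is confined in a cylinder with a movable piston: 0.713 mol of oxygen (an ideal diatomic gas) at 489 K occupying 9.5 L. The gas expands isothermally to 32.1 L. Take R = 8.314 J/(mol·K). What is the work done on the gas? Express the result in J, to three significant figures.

W ≈ -3530 J

Isothermal: W = nRT ln(V₂/V₁).
W = (0.713)(8.314)(489) × ln(32.1/9.5)
  = 2899 × 1.218
W_by_gas = 3529 J; work on gas = −W_by = -3529 J.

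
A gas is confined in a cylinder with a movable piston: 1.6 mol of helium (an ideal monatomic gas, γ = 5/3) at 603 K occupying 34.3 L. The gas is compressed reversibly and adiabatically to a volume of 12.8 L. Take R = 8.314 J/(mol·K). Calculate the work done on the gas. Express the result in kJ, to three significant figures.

Adiabatic: TV^(γ−1) = const with γ = 5/3.
T₂ = T₁ (V₁/V₂)^(γ−1) = 603 × (34.3/12.8)^0.667 = 603 × 1.929 = 1163 K.
W_by = nCᵥ(T₁ − T₂) = (1.6)(12.47)(603 − 1163) = -11181 J.
Work on gas = −W_by = 11181 J.

W ≈ 11.2 kJ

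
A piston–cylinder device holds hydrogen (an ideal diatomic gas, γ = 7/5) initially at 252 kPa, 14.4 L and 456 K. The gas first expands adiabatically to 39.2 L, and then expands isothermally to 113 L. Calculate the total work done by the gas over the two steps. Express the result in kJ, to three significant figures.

Step 1 (adiabatic): W = (P₁V₁ − P₂V₂)/(γ−1) = (3629 − 2431)/0.4 = 2994 J.
After step 1: P = 62.02 kPa, V = 39.2 L, T = 305.5 K.
Step 2 (isothermal): W = P₁V₁ ln(V₂/V₁) = (2431) ln(113/39.2) = 2574 J.
W_total = 2994 + 2574 = 5568 J.

W_total ≈ 5.57 kJ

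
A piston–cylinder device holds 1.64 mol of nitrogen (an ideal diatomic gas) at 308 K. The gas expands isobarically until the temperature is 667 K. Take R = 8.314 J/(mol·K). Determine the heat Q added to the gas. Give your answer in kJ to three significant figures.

Isobaric: W = nRΔT = (1.64)(8.314)(359) = 4895 J.
ΔU = nCᵥΔT with Cᵥ = 5R/2: ΔU = (1.64)(20.79)(359) = 12237 J.
Q = ΔU + W = 12237 + 4895 = 17132 J.

Q ≈ 17.1 kJ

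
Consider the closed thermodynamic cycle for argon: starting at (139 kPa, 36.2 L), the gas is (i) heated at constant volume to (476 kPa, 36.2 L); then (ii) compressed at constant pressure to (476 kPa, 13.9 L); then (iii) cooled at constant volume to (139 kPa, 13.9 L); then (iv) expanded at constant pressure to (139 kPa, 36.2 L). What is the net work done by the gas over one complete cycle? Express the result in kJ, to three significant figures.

W_net ≈ -7.52 kJ

Constant-volume legs do no work.
W(ii) = (476)(13.9 − 36.2) = -10615 J; W(iv) = (139)(36.2 − 13.9) = 3100 J.
W_net = -10615 + 3100 = -7515 J (the counter-clockwise enclosed area).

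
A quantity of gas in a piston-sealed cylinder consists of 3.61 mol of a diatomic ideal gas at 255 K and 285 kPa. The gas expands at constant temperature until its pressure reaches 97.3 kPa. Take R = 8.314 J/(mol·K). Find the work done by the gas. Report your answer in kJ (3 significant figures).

W ≈ 8.23 kJ

Isothermal process: W = nRT ln(V₂/V₁) = nRT ln(P₁/P₂).
W = (3.61)(8.314)(255) × ln(285/97.3)
  = 7653 × ln(2.929) = 7653 × 1.075
W_by_gas = 8225 J.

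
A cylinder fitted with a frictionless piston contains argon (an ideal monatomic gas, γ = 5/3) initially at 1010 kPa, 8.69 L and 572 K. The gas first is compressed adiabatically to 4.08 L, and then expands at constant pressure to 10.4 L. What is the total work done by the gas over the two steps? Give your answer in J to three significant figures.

Step 1 (adiabatic): W = (P₁V₁ − P₂V₂)/(γ−1) = (8777 − 14529)/0.667 = -8629 J.
After step 1: P = 3561 kPa, V = 4.08 L, T = 946.9 K.
Step 2 (isobaric): W = PΔV = (3561 kPa)(10.4 − 4.08 L) = 22506 J.
W_total = -8629 + 22506 = 13878 J.

W_total ≈ 13900 J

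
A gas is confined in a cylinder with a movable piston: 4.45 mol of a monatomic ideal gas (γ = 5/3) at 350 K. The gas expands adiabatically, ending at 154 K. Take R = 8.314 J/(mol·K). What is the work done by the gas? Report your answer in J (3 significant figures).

W ≈ 10900 J

Adiabatic ⇒ Q = 0, so W_by = −ΔU = nCᵥ(T₁ − T₂).
Cᵥ = 3R/2 = 12.47 J/(mol·K).
W = (4.45)(12.47)(350 − 154) = 10877 J.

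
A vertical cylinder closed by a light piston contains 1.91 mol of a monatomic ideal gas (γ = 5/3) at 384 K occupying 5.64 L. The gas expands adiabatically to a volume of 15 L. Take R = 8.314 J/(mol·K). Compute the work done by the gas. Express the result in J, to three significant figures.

Adiabatic: TV^(γ−1) = const with γ = 5/3.
T₂ = T₁ (V₁/V₂)^(γ−1) = 384 × (5.64/15)^0.667 = 384 × 0.5209 = 200 K.
W_by = nCᵥ(T₁ − T₂) = (1.91)(12.47)(384 − 200) = 4382 J.

W ≈ 4380 J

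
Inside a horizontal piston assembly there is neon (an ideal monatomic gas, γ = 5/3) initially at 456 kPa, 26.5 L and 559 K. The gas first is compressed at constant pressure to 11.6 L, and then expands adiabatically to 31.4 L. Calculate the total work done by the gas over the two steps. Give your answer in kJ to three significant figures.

W_total ≈ -2.95 kJ

Step 1 (isobaric): W = PΔV = (456 kPa)(11.6 − 26.5 L) = -6794 J.
After step 1: P = 456 kPa, V = 11.6 L, T = 244.7 K.
Step 2 (adiabatic): W = (P₁V₁ − P₂V₂)/(γ−1) = (5290 − 2723)/0.667 = 3849 J.
W_total = -6794 + 3849 = -2945 J.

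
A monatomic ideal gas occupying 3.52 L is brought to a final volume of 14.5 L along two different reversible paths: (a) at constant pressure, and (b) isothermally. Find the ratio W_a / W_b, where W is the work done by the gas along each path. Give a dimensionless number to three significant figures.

Path (a) isobaric: W = P₁(V₂ − V₁) → W_a/(P₁V₁) = 3.119.
Path (b) isothermal: W = P₁V₁ ln(V₂/V₁) → W_b/(P₁V₁) = 1.416.
W_a / W_b = 3.119 / 1.416 = 2.203.

W_a / W_b ≈ 2.20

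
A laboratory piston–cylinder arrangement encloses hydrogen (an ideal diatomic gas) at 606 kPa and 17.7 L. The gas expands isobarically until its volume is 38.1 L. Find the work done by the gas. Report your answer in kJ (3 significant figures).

Isobaric: W = P ΔV.
W = (606 kPa)(38.1 − 17.7 L) = (606)(20.4) = 12362 J.

W ≈ 12.4 kJ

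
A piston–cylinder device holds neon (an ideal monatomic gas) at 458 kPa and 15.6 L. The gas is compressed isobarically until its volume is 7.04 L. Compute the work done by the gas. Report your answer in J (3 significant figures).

Isobaric: W = P ΔV.
W = (458 kPa)(7.04 − 15.6 L) = (458)(-8.56) = -3920 J.

W ≈ -3920 J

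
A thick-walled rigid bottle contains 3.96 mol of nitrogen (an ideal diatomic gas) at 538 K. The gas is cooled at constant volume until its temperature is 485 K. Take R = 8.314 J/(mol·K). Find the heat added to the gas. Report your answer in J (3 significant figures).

Constant volume ⇒ W = 0, so Q = ΔU = nCᵥΔT with Cᵥ = 5R/2 = 20.79 J/(mol·K).
ΔU = (3.96)(20.79)(485 − 538) = -4362 J.

Q ≈ -4360 J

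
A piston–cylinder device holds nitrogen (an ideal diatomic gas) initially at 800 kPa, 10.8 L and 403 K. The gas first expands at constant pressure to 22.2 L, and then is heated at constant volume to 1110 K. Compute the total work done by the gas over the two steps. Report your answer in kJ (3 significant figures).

W_total ≈ 9.12 kJ

Step 1 (isobaric): W = PΔV = (800 kPa)(22.2 − 10.8 L) = 9120 J.
Step 2 (isochoric): W = 0 (constant volume).
W_total = 9120 + 0 = 9120 J.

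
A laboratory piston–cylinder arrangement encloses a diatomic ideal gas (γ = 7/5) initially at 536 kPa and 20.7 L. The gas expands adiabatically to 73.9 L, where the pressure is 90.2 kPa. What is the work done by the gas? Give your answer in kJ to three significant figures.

Adiabatic: W = (P₁V₁ − P₂V₂)/(γ − 1) with γ = 7/5.
P₁V₁ = 11095 J, P₂V₂ = 6666 J.
W = (11095 − 6666) / 0.4 = 11074 J.

W ≈ 11.1 kJ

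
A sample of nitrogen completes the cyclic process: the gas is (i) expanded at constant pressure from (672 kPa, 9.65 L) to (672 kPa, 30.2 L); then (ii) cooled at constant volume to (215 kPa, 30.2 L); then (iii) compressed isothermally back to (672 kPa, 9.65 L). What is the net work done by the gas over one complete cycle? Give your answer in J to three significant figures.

Leg (i): W = PΔV = (672)(30.2 − 9.65) = 13810 J.
Leg (ii): W = 0.
Leg (iii): W = PᵢVᵢ ln(V_f/Vᵢ) = (6493) ln(9.65/30.2) = -7408 J.
W_net = 13810 − 7408 = 6402 J.

W_net ≈ 6400 J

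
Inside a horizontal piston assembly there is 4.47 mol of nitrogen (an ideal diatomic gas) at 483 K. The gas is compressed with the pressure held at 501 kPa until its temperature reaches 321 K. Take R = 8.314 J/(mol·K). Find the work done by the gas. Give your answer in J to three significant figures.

Isobaric: W = P ΔV = nR ΔT.
W = (4.47)(8.314)(321 − 483) = -6020 J.

W ≈ -6020 J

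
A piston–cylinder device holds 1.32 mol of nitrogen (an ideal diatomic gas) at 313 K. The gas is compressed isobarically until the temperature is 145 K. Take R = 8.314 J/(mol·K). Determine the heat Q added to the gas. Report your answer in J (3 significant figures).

Q ≈ -6450 J

Isobaric: W = nRΔT = (1.32)(8.314)(-168) = -1844 J.
ΔU = nCᵥΔT with Cᵥ = 5R/2: ΔU = (1.32)(20.79)(-168) = -4609 J.
Q = ΔU + W = -4609 − 1844 = -6453 J.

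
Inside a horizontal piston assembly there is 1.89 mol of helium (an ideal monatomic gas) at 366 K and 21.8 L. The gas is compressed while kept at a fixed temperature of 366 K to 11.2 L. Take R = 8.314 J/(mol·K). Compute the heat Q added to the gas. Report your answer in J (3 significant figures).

Isothermal ⇒ ΔU = 0, so Q = W = nRT ln(V₂/V₁).
Q = (1.89)(8.314)(366) ln(11.2/21.8) = 5751 × -0.666 = -3830 J.

Q ≈ -3830 J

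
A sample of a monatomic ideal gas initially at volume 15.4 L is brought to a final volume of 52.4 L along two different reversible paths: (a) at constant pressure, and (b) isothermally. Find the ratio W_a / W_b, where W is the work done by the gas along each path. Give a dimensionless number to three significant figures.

Path (a) isobaric: W = P₁(V₂ − V₁) → W_a/(P₁V₁) = 2.403.
Path (b) isothermal: W = P₁V₁ ln(V₂/V₁) → W_b/(P₁V₁) = 1.225.
W_a / W_b = 2.403 / 1.225 = 1.962.

W_a / W_b ≈ 1.96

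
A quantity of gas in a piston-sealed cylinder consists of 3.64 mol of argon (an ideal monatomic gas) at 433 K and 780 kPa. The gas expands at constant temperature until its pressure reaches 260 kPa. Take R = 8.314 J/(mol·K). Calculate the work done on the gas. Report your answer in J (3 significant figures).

Isothermal process: W = nRT ln(V₂/V₁) = nRT ln(P₁/P₂).
W = (3.64)(8.314)(433) × ln(780/260)
  = 13104 × ln(3) = 13104 × 1.099
W_by_gas = 14396 J; work on gas = −W_by = -14396 J.

W ≈ -14400 J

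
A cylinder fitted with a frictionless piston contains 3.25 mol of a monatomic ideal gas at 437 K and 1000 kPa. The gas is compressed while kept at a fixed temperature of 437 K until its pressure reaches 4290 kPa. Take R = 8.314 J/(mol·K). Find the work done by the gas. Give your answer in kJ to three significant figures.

W ≈ -17.2 kJ

Isothermal process: W = nRT ln(V₂/V₁) = nRT ln(P₁/P₂).
W = (3.25)(8.314)(437) × ln(1000/4290)
  = 11808 × ln(0.2331) = 11808 × -1.456
W_by_gas = -17196 J.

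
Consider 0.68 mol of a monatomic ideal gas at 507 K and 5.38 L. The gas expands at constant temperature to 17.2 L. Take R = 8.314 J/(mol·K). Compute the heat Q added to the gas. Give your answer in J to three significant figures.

Isothermal ⇒ ΔU = 0, so Q = W = nRT ln(V₂/V₁).
Q = (0.68)(8.314)(507) ln(17.2/5.38) = 2866 × 1.162 = 3331 J.

Q ≈ 3330 J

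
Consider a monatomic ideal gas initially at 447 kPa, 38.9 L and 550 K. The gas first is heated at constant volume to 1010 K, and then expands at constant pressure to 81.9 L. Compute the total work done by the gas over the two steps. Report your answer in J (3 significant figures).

W_total ≈ 35300 J

Step 1 (isochoric): W = 0 (constant volume).
After step 1: P = 820.9 kPa (V unchanged).
Step 2 (isobaric): W = PΔV = (820.9 kPa)(81.9 − 38.9 L) = 35297 J.
W_total = 0 + 35297 = 35297 J.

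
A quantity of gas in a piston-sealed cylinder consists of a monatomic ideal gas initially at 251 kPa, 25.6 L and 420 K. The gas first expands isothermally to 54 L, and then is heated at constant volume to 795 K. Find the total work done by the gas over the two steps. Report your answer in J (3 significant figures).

W_total ≈ 4800 J

Step 1 (isothermal): W = P₁V₁ ln(V₂/V₁) = (6426) ln(54/25.6) = 4796 J.
Step 2 (isochoric): W = 0 (constant volume).
W_total = 4796 + 0 = 4796 J.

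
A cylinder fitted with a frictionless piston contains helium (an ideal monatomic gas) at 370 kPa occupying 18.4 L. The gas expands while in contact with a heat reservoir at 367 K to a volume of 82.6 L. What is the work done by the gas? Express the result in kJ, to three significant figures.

Isothermal: W = nRT ln(V₂/V₁) = P₁V₁ ln(V₂/V₁).
P₁V₁ = (370 kPa)(18.4 L) = 6808 J.
W = 6808 × ln(82.6/18.4) = 6808 × 1.502
W_by_gas = 10223 J.

W ≈ 10.2 kJ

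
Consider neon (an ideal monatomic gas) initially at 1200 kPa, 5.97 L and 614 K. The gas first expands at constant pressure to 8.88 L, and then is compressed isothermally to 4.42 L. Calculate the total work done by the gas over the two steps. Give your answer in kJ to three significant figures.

Step 1 (isobaric): W = PΔV = (1200 kPa)(8.88 − 5.97 L) = 3492 J.
After step 1: P = 1200 kPa, V = 8.88 L, T = 913.3 K.
Step 2 (isothermal): W = P₁V₁ ln(V₂/V₁) = (10656) ln(4.42/8.88) = -7434 J.
W_total = 3492 − 7434 = -3942 J.

W_total ≈ -3.94 kJ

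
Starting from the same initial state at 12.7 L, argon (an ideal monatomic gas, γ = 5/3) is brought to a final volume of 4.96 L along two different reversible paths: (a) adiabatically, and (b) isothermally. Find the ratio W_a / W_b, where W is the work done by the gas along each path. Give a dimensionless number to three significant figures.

W_a / W_b ≈ 1.39

Path (a) adiabatic: W = P₁V₁(1 − (V₁/V₂)^(γ−1))/(γ−1) → W_a/(P₁V₁) = -1.307.
Path (b) isothermal: W = P₁V₁ ln(V₂/V₁) → W_b/(P₁V₁) = -0.9402.
W_a / W_b = -1.307 / -0.9402 = 1.391.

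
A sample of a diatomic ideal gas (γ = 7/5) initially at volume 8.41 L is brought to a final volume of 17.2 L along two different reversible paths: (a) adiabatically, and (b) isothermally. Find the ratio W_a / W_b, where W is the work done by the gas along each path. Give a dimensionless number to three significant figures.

Path (a) adiabatic: W = P₁V₁(1 − (V₁/V₂)^(γ−1))/(γ−1) → W_a/(P₁V₁) = 0.6222.
Path (b) isothermal: W = P₁V₁ ln(V₂/V₁) → W_b/(P₁V₁) = 0.7155.
W_a / W_b = 0.6222 / 0.7155 = 0.8696.

W_a / W_b ≈ 0.870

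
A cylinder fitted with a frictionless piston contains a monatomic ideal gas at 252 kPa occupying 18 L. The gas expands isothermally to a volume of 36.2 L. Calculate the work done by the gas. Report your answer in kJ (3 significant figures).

Isothermal: W = nRT ln(V₂/V₁) = P₁V₁ ln(V₂/V₁).
P₁V₁ = (252 kPa)(18 L) = 4536 J.
W = 4536 × ln(36.2/18) = 4536 × 0.6987
W_by_gas = 3169 J.

W ≈ 3.17 kJ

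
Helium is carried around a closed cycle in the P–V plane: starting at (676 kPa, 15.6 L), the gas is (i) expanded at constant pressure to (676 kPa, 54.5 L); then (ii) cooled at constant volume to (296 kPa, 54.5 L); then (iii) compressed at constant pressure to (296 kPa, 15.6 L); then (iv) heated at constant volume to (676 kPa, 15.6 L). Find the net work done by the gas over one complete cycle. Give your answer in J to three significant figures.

Constant-volume legs do no work.
W(i) = (676)(54.5 − 15.6) = 26296 J; W(iii) = (296)(15.6 − 54.5) = -11514 J.
W_net = 26296 − 11514 = 14782 J (the clockwise enclosed area).

W_net ≈ 14800 J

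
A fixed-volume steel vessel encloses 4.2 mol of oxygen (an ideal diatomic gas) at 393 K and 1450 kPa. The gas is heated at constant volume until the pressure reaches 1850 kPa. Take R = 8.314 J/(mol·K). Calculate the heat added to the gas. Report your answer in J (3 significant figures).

Constant volume ⇒ W = 0, so Q = ΔU = nCᵥΔT with Cᵥ = 5R/2 = 20.79 J/(mol·K).
At constant V, T₂/T₁ = P₂/P₁ ⇒ ΔT = T₁(P₂/P₁ − 1) = 393·(1850/1450 − 1) = 108.4 K.
ΔU = (4.2)(20.79)(108.4) = 9464 J.

Q ≈ 9460 J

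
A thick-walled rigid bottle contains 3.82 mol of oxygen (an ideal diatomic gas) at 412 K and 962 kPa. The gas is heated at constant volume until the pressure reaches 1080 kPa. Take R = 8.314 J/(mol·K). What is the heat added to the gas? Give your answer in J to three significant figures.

Constant volume ⇒ W = 0, so Q = ΔU = nCᵥΔT with Cᵥ = 5R/2 = 20.79 J/(mol·K).
At constant V, T₂/T₁ = P₂/P₁ ⇒ ΔT = T₁(P₂/P₁ − 1) = 412·(1080/962 − 1) = 50.54 K.
ΔU = (3.82)(20.79)(50.54) = 4013 J.

Q ≈ 4010 J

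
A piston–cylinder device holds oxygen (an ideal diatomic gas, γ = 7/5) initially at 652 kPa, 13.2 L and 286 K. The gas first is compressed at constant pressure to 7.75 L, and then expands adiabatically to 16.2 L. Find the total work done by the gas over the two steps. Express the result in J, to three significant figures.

W_total ≈ -327 J

Step 1 (isobaric): W = PΔV = (652 kPa)(7.75 − 13.2 L) = -3553 J.
After step 1: P = 652 kPa, V = 7.75 L, T = 167.9 K.
Step 2 (adiabatic): W = (P₁V₁ − P₂V₂)/(γ−1) = (5053 − 3762)/0.4 = 3227 J.
W_total = -3553 + 3227 = -326.9 J.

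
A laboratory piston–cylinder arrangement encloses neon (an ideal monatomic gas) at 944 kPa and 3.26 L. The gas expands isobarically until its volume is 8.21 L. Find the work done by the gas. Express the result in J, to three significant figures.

W ≈ 4670 J

Isobaric: W = P ΔV.
W = (944 kPa)(8.21 − 3.26 L) = (944)(4.95) = 4673 J.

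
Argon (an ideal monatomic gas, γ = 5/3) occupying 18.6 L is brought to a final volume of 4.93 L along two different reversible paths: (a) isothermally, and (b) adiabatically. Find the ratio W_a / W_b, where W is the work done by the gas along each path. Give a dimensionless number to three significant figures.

W_a / W_b ≈ 0.622

Path (a) isothermal: W = P₁V₁ ln(V₂/V₁) → W_a/(P₁V₁) = -1.328.
Path (b) adiabatic: W = P₁V₁(1 − (V₁/V₂)^(γ−1))/(γ−1) → W_b/(P₁V₁) = -2.135.
W_a / W_b = -1.328 / -2.135 = 0.6219.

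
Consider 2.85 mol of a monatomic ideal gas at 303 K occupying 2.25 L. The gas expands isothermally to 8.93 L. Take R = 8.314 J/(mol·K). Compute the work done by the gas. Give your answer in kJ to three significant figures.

Isothermal: W = nRT ln(V₂/V₁).
W = (2.85)(8.314)(303) × ln(8.93/2.25)
  = 7180 × 1.378
W_by_gas = 9897 J.

W ≈ 9.90 kJ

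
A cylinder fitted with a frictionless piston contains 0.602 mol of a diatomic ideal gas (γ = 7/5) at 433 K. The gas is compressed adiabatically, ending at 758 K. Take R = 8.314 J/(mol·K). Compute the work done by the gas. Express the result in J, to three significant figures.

W ≈ -4070 J

Adiabatic ⇒ Q = 0, so W_by = −ΔU = nCᵥ(T₁ − T₂).
Cᵥ = 5R/2 = 20.79 J/(mol·K).
W = (0.602)(20.79)(433 − 758) = -4067 J.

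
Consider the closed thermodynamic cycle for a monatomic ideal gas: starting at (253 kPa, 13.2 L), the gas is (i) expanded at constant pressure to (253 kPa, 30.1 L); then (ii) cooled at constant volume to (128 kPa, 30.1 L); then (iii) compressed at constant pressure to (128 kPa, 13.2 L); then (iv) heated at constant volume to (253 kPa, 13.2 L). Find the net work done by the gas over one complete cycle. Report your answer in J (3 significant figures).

Constant-volume legs do no work.
W(i) = (253)(30.1 − 13.2) = 4276 J; W(iii) = (128)(13.2 − 30.1) = -2163 J.
W_net = 4276 − 2163 = 2113 J (the clockwise enclosed area).

W_net ≈ 2110 J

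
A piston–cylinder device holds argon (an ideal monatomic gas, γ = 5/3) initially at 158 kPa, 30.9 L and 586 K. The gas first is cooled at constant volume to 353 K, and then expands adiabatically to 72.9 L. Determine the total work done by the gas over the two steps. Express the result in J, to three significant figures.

W_total ≈ 1920 J

Step 1 (isochoric): W = 0 (constant volume).
After step 1: P = 95.18 kPa (V unchanged).
Step 2 (adiabatic): W = (P₁V₁ − P₂V₂)/(γ−1) = (2941 − 1660)/0.667 = 1922 J.
W_total = 0 + 1922 = 1922 J.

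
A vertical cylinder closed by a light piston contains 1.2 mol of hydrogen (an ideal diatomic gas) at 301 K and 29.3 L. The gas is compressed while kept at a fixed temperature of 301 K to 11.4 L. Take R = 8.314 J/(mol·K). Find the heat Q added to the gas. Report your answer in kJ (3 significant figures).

Q ≈ -2.83 kJ

Isothermal ⇒ ΔU = 0, so Q = W = nRT ln(V₂/V₁).
Q = (1.2)(8.314)(301) ln(11.4/29.3) = 3003 × -0.944 = -2835 J.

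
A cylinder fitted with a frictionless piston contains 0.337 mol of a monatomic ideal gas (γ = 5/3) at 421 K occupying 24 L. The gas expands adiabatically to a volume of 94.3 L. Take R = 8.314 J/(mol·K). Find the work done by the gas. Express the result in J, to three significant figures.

Adiabatic: TV^(γ−1) = const with γ = 5/3.
T₂ = T₁ (V₁/V₂)^(γ−1) = 421 × (24/94.3)^0.667 = 421 × 0.4016 = 169.1 K.
W_by = nCᵥ(T₁ − T₂) = (0.337)(12.47)(421 − 169.1) = 1059 J.

W ≈ 1060 J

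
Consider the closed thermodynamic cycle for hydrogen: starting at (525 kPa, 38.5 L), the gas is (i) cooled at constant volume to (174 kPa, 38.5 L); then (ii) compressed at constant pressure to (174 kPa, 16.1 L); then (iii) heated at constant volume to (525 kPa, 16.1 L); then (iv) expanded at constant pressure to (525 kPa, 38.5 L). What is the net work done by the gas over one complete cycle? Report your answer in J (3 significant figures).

Constant-volume legs do no work.
W(ii) = (174)(16.1 − 38.5) = -3898 J; W(iv) = (525)(38.5 − 16.1) = 11760 J.
W_net = -3898 + 11760 = 7862 J (the clockwise enclosed area).

W_net ≈ 7860 J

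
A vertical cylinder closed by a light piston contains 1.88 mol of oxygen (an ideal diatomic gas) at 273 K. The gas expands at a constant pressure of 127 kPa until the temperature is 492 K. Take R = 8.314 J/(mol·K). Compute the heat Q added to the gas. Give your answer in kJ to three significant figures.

Isobaric: W = nRΔT = (1.88)(8.314)(219) = 3423 J.
ΔU = nCᵥΔT with Cᵥ = 5R/2: ΔU = (1.88)(20.79)(219) = 8558 J.
Q = ΔU + W = 8558 + 3423 = 11981 J.

Q ≈ 12.0 kJ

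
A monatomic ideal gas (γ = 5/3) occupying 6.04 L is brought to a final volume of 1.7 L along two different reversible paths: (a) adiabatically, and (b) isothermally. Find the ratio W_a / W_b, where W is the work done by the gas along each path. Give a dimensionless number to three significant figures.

W_a / W_b ≈ 1.57

Path (a) adiabatic: W = P₁V₁(1 − (V₁/V₂)^(γ−1))/(γ−1) → W_a/(P₁V₁) = -1.993.
Path (b) isothermal: W = P₁V₁ ln(V₂/V₁) → W_b/(P₁V₁) = -1.268.
W_a / W_b = -1.993 / -1.268 = 1.572.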